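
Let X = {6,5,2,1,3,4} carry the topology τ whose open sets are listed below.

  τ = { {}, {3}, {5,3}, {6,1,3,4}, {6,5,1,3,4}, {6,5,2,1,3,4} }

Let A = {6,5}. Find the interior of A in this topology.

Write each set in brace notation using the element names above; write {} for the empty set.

opens ⊆ A: {}; union → int = {}

{}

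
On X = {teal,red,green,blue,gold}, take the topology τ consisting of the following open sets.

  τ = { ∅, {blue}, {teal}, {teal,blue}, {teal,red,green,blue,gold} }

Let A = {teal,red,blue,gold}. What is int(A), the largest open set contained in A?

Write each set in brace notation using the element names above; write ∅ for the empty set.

{teal,blue}

opens ⊆ A: ∅, {teal}, {blue}, {teal,blue}; union → int = {teal,blue}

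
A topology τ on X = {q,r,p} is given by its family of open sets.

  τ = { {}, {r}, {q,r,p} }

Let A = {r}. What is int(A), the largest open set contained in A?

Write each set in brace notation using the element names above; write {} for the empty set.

{r}

open subsets of A: {}, {r}; so int(A) = {r}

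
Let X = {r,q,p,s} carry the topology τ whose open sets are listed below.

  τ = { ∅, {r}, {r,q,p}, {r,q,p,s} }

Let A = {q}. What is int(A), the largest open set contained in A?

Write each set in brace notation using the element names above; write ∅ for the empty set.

∅

opens ⊆ A: ∅; union → int = ∅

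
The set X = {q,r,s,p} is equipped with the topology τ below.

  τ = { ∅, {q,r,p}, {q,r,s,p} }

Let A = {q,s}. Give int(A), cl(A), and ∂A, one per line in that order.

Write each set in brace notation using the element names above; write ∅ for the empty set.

interior: largest open inside A is ∅ (from ∅)
cl via duality: int({r,p}) = ∅, so X∖∅ = {q,r,s,p}
cl∖int = {q,r,s,p}

int(A) = ∅
cl(A)  = {q,r,s,p}
∂A     = {q,r,s,p}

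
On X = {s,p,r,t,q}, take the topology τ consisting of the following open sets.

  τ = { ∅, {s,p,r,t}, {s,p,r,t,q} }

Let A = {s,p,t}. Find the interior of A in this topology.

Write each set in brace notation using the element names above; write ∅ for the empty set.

opens ⊆ A: ∅; union → int = ∅

∅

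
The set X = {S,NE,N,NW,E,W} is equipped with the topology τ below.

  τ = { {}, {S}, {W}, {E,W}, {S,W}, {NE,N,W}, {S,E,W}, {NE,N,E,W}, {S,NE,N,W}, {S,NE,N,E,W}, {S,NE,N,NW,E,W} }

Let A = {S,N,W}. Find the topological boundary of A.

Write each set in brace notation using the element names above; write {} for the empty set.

{NE,N,NW,E}

open subsets of A: {}, {S}, {W}, {S,W}; so int(A) = {S,W}
closure: X∖int(X∖A) = X∖{} = {S,NE,N,NW,E,W}
∂A = {S,NE,N,NW,E,W} minus {S,W} = {NE,N,NW,E}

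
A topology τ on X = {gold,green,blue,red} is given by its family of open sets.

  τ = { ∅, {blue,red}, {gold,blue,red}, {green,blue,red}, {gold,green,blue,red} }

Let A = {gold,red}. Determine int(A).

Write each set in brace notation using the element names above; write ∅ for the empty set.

∅

open subsets of A: ∅; so int(A) = ∅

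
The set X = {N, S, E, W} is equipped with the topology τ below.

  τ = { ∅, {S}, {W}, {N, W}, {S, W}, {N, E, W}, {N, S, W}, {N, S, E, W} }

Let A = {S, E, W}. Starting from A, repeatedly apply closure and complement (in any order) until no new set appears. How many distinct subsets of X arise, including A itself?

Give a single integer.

6

X∖A={N}, int(X∖A)=∅, hence cl(A)={N, S, E, W}
Orbit (k=closure, c=complement):
  1. A     = {S, E, W}
  2. kA    = {N, S, E, W}
  3. cA    = {N}
  4. ckA   = ∅
  5. kcA   = {N, E}
  6. ckcA  = {S, W}
(closed under both — stop)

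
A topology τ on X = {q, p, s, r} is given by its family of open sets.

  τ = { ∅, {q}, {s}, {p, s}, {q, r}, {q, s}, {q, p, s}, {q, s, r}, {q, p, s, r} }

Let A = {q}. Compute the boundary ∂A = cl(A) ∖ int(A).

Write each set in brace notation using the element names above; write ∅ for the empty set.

{r}

open subsets of A: ∅, {q}; so int(A) = {q}
closure: X∖int(X∖A) = X∖{p, s} = {q, r}
∂A = {q, r} minus {q} = {r}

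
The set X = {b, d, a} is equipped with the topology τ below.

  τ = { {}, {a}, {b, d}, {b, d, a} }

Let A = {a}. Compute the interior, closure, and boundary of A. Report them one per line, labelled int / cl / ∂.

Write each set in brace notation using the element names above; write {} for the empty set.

int(A) = {a}
cl(A)  = {a}
∂A     = {}

U open, U⊆A: {}, {a}. int(A) = ⋃ = {a}
X∖A={b, d}, int(X∖A)={b, d}, hence cl(A)={a}
∂A: remove int from cl → {}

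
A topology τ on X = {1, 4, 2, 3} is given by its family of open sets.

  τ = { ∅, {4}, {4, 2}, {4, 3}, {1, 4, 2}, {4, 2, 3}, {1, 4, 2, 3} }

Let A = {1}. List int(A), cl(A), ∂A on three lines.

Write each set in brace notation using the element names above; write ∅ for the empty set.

int(A) = ∅
cl(A)  = {1}
∂A     = {1}

U open, U⊆A: ∅. int(A) = ⋃ = ∅
X∖A={4, 2, 3}, int(X∖A)={4, 2, 3}, hence cl(A)={1}
∂A: remove int from cl → {1}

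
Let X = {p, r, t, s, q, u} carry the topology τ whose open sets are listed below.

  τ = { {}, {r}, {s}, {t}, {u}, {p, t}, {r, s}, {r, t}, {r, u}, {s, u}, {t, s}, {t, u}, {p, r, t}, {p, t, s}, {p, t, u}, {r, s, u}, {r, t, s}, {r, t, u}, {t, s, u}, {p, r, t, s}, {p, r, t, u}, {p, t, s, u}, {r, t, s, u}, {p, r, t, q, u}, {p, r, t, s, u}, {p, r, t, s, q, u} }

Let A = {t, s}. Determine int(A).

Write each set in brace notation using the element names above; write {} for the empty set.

{t, s}

open subsets of A: {}, {t}, {s}, {t, s}; so int(A) = {t, s}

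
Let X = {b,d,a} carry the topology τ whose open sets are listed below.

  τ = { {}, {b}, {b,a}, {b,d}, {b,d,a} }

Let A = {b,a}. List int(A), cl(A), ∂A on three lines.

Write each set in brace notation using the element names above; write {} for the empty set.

int(A) = {b,a}
cl(A)  = {b,d,a}
∂A     = {d}

open subsets of A: {}, {b}, {b,a}; so int(A) = {b,a}
closure: X∖int(X∖A) = X∖{} = {b,d,a}
∂A = {b,d,a} minus {b,a} = {d}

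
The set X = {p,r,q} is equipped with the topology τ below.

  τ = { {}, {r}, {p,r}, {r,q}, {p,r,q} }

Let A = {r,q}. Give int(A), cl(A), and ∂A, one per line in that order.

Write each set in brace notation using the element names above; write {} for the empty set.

open subsets of A: {}, {r}, {r,q}; so int(A) = {r,q}
closure: X∖int(X∖A) = X∖{} = {p,r,q}
∂A = {p,r,q} minus {r,q} = {p}

int(A) = {r,q}
cl(A)  = {p,r,q}
∂A     = {p}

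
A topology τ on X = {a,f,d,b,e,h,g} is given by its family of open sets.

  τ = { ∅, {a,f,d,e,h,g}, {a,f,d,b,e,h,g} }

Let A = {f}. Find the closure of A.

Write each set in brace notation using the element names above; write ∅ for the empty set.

complement {a,d,b,e,h,g}; its interior ∅; cl(A) = X∖∅ = {a,f,d,b,e,h,g}

{a,f,d,b,e,h,g}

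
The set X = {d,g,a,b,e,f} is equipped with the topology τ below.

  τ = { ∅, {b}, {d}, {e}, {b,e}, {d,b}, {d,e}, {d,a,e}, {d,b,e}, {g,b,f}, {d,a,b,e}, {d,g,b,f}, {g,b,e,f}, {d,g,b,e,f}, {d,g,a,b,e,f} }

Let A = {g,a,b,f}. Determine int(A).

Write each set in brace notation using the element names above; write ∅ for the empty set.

{g,b,f}

interior: largest open inside A is {g,b,f} (from ∅, {b}, {g,b,f})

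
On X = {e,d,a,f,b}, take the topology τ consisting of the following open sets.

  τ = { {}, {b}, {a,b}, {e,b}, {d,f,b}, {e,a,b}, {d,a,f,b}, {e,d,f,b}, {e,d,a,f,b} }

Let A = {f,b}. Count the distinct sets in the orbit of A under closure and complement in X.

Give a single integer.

6

complement {e,d,a}; its interior {}; cl(A) = X∖{} = {e,d,a,f,b}
With k = closure, c = complement:
  1. A     = {f,b}
  2. kA    = {e,d,a,f,b}
  3. cA    = {e,d,a}
  4. ckA   = {}
  5. kcA   = {e,d,a,f}
  6. ckcA  = {b}
k, c of each give nothing new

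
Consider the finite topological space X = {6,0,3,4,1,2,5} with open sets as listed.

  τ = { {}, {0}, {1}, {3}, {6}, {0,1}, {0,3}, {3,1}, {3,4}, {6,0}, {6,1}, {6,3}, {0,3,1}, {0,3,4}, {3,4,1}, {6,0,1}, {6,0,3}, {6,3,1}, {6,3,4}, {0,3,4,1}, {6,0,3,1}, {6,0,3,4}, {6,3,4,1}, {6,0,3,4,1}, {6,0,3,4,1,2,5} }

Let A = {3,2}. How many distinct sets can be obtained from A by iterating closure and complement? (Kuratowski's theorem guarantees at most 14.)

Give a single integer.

8

cl via duality: int({6,0,4,1,5}) = {6,0,1}, so X∖{6,0,1} = {3,4,2,5}
Write k for closure, c for complement:
  1. A     = {3,2}
  2. kA    = {3,4,2,5}
  3. cA    = {6,0,4,1,5}
  4. ckA   = {6,0,1}
  5. kcA   = {6,0,4,1,2,5}
  6. kckA  = {6,0,1,2,5}
  7. ckcA  = {3}
  8. ckckA = {3,4}
applying k or c yields no new set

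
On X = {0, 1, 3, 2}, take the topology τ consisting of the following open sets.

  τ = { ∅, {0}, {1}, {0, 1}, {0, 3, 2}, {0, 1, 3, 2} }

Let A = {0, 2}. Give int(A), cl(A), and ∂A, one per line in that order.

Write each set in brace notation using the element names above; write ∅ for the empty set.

opens ⊆ A: ∅, {0}; union → int = {0}
complement {1, 3}; its interior {1}; cl(A) = X∖{1} = {0, 3, 2}
boundary = {0, 3, 2} ∖ {0} = {3, 2}

int(A) = {0}
cl(A)  = {0, 3, 2}
∂A     = {3, 2}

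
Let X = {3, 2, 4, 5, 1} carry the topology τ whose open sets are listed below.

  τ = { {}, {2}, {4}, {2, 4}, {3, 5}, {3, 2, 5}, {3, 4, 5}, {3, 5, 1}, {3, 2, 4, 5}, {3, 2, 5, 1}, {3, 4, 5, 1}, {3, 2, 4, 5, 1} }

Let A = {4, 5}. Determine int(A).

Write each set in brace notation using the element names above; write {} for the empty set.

{4}

open subsets of A: {}, {4}; so int(A) = {4}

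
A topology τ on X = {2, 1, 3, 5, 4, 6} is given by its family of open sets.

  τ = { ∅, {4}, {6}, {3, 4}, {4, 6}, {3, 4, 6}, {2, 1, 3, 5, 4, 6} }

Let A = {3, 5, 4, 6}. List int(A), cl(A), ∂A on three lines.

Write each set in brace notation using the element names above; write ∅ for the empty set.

interior: largest open inside A is {3, 4, 6} (from ∅, {4}, {6}, {3, 4}, {4, 6}, {3, 4, 6})
cl via duality: int({2, 1}) = ∅, so X∖∅ = {2, 1, 3, 5, 4, 6}
cl∖int = {2, 1, 5}

int(A) = {3, 4, 6}
cl(A)  = {2, 1, 3, 5, 4, 6}
∂A     = {2, 1, 5}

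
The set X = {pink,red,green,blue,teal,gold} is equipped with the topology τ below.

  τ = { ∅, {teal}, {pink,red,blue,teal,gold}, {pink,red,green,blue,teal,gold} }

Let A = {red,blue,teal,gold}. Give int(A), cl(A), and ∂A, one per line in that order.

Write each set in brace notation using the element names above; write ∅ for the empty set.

U open, U⊆A: ∅, {teal}. int(A) = ⋃ = {teal}
X∖A={pink,green}, int(X∖A)=∅, hence cl(A)={pink,red,green,blue,teal,gold}
∂A: remove int from cl → {pink,red,green,blue,gold}

int(A) = {teal}
cl(A)  = {pink,red,green,blue,teal,gold}
∂A     = {pink,red,green,blue,gold}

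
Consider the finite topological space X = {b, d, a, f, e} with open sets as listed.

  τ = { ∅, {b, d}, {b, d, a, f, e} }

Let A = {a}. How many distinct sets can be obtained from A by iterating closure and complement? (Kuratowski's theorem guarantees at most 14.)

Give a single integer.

complement {b, d, f, e}; its interior {b, d}; cl(A) = X∖{b, d} = {a, f, e}
With k = closure, c = complement:
  1. A     = {a}
  2. kA    = {a, f, e}
  3. cA    = {b, d, f, e}
  4. ckA   = {b, d}
  5. kcA   = {b, d, a, f, e}
  6. ckcA  = ∅
k, c of each give nothing new

6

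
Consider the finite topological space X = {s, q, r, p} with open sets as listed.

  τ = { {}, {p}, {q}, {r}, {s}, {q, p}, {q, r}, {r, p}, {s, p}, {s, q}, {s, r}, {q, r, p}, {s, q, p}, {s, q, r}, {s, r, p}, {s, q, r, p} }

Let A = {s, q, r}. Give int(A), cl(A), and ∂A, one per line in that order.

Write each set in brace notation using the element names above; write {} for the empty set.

opens ⊆ A: {}, {q}, {r}, {s}, {q, r}, {s, r}, {s, q}, {s, q, r}; union → int = {s, q, r}
complement {p}; its interior {p}; cl(A) = X∖{p} = {s, q, r}
boundary = {s, q, r} ∖ {s, q, r} = {}

int(A) = {s, q, r}
cl(A)  = {s, q, r}
∂A     = {}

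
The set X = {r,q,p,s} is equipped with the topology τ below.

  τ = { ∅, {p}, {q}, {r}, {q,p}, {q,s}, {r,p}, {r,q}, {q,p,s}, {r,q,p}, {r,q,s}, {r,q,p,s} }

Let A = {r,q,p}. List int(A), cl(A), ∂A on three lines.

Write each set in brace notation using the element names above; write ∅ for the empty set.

int(A) = {r,q,p}
cl(A)  = {r,q,p,s}
∂A     = {s}

open subsets of A: ∅, {q}, {r}, {p}, {r,q}, {r,p}, {q,p}, {r,q,p}; so int(A) = {r,q,p}
closure: X∖int(X∖A) = X∖∅ = {r,q,p,s}
∂A = {r,q,p,s} minus {r,q,p} = {s}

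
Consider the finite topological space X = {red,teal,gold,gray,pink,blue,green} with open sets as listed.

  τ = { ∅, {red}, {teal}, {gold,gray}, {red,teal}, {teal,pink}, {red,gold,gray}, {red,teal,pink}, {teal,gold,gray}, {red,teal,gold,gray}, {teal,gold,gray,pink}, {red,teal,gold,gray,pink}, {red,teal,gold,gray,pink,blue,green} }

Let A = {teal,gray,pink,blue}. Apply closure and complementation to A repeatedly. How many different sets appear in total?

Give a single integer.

10

closure: X∖int(X∖A) = X∖{red} = {teal,gold,gray,pink,blue,green}
Let k=closure and c=complement:
  1. A     = {teal,gray,pink,blue}
  2. kA    = {teal,gold,gray,pink,blue,green}
  3. cA    = {red,gold,green}
  4. ckA   = {red}
  5. kcA   = {red,gold,gray,blue,green}
  6. kckA  = {red,blue,green}
  7. ckcA  = {teal,pink}
  8. ckckA = {teal,gold,gray,pink}
  9. kckcA = {teal,pink,blue,green}
  10. ckckcA = {red,gold,gray}
— saturated at 10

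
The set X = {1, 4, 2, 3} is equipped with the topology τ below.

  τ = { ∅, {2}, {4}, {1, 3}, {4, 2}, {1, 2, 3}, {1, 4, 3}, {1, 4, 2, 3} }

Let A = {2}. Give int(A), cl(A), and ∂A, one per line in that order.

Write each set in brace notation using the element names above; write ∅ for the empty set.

int(A) = {2}
cl(A)  = {2}
∂A     = ∅

open subsets of A: ∅, {2}; so int(A) = {2}
closure: X∖int(X∖A) = X∖{1, 4, 3} = {2}
∂A = {2} minus {2} = ∅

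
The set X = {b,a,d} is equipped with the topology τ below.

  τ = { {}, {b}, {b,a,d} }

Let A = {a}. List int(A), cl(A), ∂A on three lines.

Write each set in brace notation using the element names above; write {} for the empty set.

opens ⊆ A: {}; union → int = {}
complement {b,d}; its interior {b}; cl(A) = X∖{b} = {a,d}
boundary = {a,d} ∖ {} = {a,d}

int(A) = {}
cl(A)  = {a,d}
∂A     = {a,d}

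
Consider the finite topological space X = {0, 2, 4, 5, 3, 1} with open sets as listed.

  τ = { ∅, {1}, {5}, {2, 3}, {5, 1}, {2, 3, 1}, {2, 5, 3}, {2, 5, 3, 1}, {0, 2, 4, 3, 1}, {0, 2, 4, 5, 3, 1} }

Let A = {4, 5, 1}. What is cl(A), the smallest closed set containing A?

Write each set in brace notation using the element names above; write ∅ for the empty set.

X∖A={0, 2, 3}, int(X∖A)={2, 3}, hence cl(A)={0, 4, 5, 1}

{0, 4, 5, 1}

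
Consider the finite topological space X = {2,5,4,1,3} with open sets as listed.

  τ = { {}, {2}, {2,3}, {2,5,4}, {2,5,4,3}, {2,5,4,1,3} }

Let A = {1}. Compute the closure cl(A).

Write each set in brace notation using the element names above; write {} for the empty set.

{1}

complement {2,5,4,3}; its interior {2,5,4,3}; cl(A) = X∖{2,5,4,3} = {1}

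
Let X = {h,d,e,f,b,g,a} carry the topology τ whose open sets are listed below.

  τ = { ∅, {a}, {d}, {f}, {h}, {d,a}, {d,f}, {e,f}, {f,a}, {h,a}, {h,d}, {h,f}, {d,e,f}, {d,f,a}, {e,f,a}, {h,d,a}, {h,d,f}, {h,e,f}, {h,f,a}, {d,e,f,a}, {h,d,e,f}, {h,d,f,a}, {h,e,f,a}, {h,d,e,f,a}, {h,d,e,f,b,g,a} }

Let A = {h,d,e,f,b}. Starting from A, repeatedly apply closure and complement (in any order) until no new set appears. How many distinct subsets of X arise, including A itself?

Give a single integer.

closure: X∖int(X∖A) = X∖{a} = {h,d,e,f,b,g}
Let k=closure and c=complement:
  1. A     = {h,d,e,f,b}
  2. kA    = {h,d,e,f,b,g}
  3. cA    = {g,a}
  4. ckA   = {a}
  5. kcA   = {b,g,a}
  6. ckcA  = {h,d,e,f}
— saturated at 6

6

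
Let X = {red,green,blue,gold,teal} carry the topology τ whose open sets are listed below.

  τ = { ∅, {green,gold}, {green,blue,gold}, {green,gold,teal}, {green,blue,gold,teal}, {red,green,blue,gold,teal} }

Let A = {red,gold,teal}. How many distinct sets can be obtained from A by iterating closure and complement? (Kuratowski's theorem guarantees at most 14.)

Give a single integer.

4

closure: X∖int(X∖A) = X∖∅ = {red,green,blue,gold,teal}
Let k=closure and c=complement:
  1. A     = {red,gold,teal}
  2. kA    = {red,green,blue,gold,teal}
  3. cA    = {green,blue}
  4. ckA   = ∅
— saturated at 4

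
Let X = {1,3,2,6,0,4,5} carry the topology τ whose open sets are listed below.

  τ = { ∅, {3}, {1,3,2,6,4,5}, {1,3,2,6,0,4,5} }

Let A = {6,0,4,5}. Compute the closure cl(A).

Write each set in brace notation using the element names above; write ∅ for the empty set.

{1,2,6,0,4,5}

X∖A={1,3,2}, int(X∖A)={3}, hence cl(A)={1,2,6,0,4,5}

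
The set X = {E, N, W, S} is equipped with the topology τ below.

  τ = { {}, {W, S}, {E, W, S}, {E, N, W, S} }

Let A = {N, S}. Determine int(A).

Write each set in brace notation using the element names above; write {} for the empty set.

U open, U⊆A: {}. int(A) = ⋃ = {}

{}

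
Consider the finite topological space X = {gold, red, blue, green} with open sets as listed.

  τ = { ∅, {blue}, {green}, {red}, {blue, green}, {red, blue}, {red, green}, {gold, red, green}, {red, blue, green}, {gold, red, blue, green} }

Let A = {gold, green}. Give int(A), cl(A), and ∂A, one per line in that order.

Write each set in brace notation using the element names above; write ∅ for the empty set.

open subsets of A: ∅, {green}; so int(A) = {green}
closure: X∖int(X∖A) = X∖{red, blue} = {gold, green}
∂A = {gold, green} minus {green} = {gold}

int(A) = {green}
cl(A)  = {gold, green}
∂A     = {gold}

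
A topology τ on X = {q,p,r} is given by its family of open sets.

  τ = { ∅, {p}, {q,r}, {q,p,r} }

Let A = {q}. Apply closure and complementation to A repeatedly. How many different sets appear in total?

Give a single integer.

closure: X∖int(X∖A) = X∖{p} = {q,r}
Let k=closure and c=complement:
  1. A     = {q}
  2. kA    = {q,r}
  3. cA    = {p,r}
  4. ckA   = {p}
  5. kcA   = {q,p,r}
  6. ckcA  = ∅
— saturated at 6

6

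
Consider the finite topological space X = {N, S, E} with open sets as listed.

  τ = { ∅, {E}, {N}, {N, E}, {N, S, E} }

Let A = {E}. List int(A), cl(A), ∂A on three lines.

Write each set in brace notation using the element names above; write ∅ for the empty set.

int(A) = {E}
cl(A)  = {S, E}
∂A     = {S}

U open, U⊆A: ∅, {E}. int(A) = ⋃ = {E}
X∖A={N, S}, int(X∖A)={N}, hence cl(A)={S, E}
∂A: remove int from cl → {S}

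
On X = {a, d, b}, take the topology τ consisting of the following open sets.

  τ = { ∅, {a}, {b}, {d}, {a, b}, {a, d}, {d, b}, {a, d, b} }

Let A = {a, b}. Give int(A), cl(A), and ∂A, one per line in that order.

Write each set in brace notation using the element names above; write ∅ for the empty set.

opens ⊆ A: ∅, {b}, {a}, {a, b}; union → int = {a, b}
complement {d}; its interior {d}; cl(A) = X∖{d} = {a, b}
boundary = {a, b} ∖ {a, b} = ∅

int(A) = {a, b}
cl(A)  = {a, b}
∂A     = ∅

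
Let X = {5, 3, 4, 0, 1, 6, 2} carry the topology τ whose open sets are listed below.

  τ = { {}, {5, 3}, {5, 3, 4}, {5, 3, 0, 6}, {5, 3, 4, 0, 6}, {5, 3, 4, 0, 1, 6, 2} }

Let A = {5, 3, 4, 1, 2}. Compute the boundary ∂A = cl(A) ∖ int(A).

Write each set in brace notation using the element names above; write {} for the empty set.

{0, 1, 6, 2}

U open, U⊆A: {}, {5, 3}, {5, 3, 4}. int(A) = ⋃ = {5, 3, 4}
X∖A={0, 6}, int(X∖A)={}, hence cl(A)={5, 3, 4, 0, 1, 6, 2}
∂A: remove int from cl → {0, 1, 6, 2}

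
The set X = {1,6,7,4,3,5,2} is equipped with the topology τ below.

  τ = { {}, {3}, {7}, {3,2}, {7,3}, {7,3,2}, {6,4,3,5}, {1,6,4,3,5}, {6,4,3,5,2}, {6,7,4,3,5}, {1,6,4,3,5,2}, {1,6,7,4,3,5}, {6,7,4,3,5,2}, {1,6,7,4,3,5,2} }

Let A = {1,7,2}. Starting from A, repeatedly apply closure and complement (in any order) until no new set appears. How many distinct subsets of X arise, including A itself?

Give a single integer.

closure: X∖int(X∖A) = X∖{6,4,3,5} = {1,7,2}
Let k=closure and c=complement:
  1. A     = {1,7,2}
  2. cA    = {6,4,3,5}
  3. kcA   = {1,6,4,3,5,2}
  4. ckcA  = {7}
— saturated at 4

4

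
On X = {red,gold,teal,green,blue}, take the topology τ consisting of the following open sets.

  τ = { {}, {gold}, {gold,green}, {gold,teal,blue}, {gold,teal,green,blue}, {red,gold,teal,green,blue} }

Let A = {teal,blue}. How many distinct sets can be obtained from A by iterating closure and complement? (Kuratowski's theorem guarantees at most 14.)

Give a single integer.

6

complement {red,gold,green}; its interior {gold,green}; cl(A) = X∖{gold,green} = {red,teal,blue}
With k = closure, c = complement:
  1. A     = {teal,blue}
  2. kA    = {red,teal,blue}
  3. cA    = {red,gold,green}
  4. ckA   = {gold,green}
  5. kcA   = {red,gold,teal,green,blue}
  6. ckcA  = {}
k, c of each give nothing new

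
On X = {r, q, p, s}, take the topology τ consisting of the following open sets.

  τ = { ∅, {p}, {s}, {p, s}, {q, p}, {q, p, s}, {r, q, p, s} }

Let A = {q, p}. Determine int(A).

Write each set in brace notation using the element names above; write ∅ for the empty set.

{q, p}

U open, U⊆A: ∅, {p}, {q, p}. int(A) = ⋃ = {q, p}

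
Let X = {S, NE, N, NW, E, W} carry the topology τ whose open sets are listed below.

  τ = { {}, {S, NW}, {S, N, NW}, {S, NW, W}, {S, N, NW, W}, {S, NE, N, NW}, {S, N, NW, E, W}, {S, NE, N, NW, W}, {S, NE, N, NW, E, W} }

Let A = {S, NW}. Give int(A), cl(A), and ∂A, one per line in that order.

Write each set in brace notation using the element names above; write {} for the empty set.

int(A) = {S, NW}
cl(A)  = {S, NE, N, NW, E, W}
∂A     = {NE, N, E, W}

opens ⊆ A: {}, {S, NW}; union → int = {S, NW}
complement {NE, N, E, W}; its interior {}; cl(A) = X∖{} = {S, NE, N, NW, E, W}
boundary = {S, NE, N, NW, E, W} ∖ {S, NW} = {NE, N, E, W}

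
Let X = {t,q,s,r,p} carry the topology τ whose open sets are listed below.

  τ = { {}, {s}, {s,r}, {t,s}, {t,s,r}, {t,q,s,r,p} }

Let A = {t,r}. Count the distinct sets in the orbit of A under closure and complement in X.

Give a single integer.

6

X∖A={q,s,p}, int(X∖A)={s}, hence cl(A)={t,q,r,p}
Orbit (k=closure, c=complement):
  1. A     = {t,r}
  2. kA    = {t,q,r,p}
  3. cA    = {q,s,p}
  4. ckA   = {s}
  5. kcA   = {t,q,s,r,p}
  6. ckcA  = {}
(closed under both — stop)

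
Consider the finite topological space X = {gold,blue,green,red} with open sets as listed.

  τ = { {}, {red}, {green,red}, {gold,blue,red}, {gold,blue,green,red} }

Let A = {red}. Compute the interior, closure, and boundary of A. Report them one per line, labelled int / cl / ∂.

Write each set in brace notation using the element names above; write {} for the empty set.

interior: largest open inside A is {red} (from {}, {red})
cl via duality: int({gold,blue,green}) = {}, so X∖{} = {gold,blue,green,red}
cl∖int = {gold,blue,green}

int(A) = {red}
cl(A)  = {gold,blue,green,red}
∂A     = {gold,blue,green}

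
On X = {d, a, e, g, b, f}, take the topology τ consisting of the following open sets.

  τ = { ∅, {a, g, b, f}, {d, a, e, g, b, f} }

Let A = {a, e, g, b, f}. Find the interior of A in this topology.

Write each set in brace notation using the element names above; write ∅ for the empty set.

{a, g, b, f}

U open, U⊆A: ∅, {a, g, b, f}. int(A) = ⋃ = {a, g, b, f}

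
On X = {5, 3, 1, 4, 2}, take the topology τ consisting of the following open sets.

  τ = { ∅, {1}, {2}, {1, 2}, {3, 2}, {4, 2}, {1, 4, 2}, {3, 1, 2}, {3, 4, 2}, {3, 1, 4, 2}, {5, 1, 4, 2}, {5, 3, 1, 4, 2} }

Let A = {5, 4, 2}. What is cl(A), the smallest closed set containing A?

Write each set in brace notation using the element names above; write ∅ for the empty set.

cl via duality: int({3, 1}) = {1}, so X∖{1} = {5, 3, 4, 2}

{5, 3, 4, 2}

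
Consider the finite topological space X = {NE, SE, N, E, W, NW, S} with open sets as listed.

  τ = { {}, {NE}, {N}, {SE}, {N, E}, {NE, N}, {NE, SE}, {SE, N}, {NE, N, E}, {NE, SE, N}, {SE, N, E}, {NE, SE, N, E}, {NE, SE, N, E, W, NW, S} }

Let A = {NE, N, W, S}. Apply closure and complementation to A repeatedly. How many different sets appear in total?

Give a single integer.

8

closure: X∖int(X∖A) = X∖{SE} = {NE, N, E, W, NW, S}
Let k=closure and c=complement:
  1. A     = {NE, N, W, S}
  2. kA    = {NE, N, E, W, NW, S}
  3. cA    = {SE, E, NW}
  4. ckA   = {SE}
  5. kcA   = {SE, E, W, NW, S}
  6. kckA  = {SE, W, NW, S}
  7. ckcA  = {NE, N}
  8. ckckA = {NE, N, E}
— saturated at 8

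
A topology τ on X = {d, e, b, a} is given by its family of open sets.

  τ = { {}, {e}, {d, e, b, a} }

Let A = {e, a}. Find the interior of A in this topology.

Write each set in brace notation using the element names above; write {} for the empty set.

{e}

open subsets of A: {}, {e}; so int(A) = {e}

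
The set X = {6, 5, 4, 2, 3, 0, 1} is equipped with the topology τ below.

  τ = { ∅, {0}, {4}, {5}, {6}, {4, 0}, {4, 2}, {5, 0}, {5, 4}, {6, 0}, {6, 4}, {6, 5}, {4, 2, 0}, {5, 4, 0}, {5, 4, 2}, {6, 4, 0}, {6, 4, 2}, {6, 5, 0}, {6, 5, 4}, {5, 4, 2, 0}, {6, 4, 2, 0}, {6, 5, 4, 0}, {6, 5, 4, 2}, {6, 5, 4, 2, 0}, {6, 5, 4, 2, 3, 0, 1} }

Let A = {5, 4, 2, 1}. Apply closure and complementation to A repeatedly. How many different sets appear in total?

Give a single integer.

6

complement {6, 3, 0}; its interior {6, 0}; cl(A) = X∖{6, 0} = {5, 4, 2, 3, 1}
With k = closure, c = complement:
  1. A     = {5, 4, 2, 1}
  2. kA    = {5, 4, 2, 3, 1}
  3. cA    = {6, 3, 0}
  4. ckA   = {6, 0}
  5. kcA   = {6, 3, 0, 1}
  6. ckcA  = {5, 4, 2}
k, c of each give nothing new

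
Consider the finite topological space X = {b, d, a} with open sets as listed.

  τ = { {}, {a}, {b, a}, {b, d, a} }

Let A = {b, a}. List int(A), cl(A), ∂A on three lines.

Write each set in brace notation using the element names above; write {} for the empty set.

opens ⊆ A: {}, {a}, {b, a}; union → int = {b, a}
complement {d}; its interior {}; cl(A) = X∖{} = {b, d, a}
boundary = {b, d, a} ∖ {b, a} = {d}

int(A) = {b, a}
cl(A)  = {b, d, a}
∂A     = {d}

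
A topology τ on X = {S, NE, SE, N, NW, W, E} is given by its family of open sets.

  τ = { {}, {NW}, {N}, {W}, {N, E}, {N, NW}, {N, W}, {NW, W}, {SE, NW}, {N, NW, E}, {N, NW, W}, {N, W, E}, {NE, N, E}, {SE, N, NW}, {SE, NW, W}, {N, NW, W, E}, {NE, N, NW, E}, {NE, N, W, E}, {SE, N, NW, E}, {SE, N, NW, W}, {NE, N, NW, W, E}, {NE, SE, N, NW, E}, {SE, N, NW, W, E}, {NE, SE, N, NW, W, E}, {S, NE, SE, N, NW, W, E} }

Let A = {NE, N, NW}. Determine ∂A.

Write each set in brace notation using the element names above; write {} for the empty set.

{S, NE, SE, E}

U open, U⊆A: {}, {N}, {NW}, {N, NW}. int(A) = ⋃ = {N, NW}
X∖A={S, SE, W, E}, int(X∖A)={W}, hence cl(A)={S, NE, SE, N, NW, E}
∂A: remove int from cl → {S, NE, SE, E}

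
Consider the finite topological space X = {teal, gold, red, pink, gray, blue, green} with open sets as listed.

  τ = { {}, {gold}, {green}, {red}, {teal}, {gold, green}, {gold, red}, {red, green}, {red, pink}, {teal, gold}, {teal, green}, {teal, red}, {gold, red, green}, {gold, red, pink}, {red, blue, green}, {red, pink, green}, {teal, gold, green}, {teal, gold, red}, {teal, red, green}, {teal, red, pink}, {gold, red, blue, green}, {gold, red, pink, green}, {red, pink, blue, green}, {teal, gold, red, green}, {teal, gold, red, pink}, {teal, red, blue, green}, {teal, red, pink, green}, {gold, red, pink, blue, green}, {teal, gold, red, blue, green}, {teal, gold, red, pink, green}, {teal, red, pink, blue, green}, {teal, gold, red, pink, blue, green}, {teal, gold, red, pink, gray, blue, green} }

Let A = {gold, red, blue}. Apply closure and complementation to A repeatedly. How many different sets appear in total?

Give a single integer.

closure: X∖int(X∖A) = X∖{teal, green} = {gold, red, pink, gray, blue}
Let k=closure and c=complement:
  1. A     = {gold, red, blue}
  2. kA    = {gold, red, pink, gray, blue}
  3. cA    = {teal, pink, gray, green}
  4. ckA   = {teal, green}
  5. kcA   = {teal, pink, gray, blue, green}
  6. kckA  = {teal, gray, blue, green}
  7. ckcA  = {gold, red}
  8. ckckA = {gold, red, pink}
— saturated at 8

8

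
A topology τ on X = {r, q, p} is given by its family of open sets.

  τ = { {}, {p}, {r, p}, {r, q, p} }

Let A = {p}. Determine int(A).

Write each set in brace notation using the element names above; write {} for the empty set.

{p}

opens ⊆ A: {}, {p}; union → int = {p}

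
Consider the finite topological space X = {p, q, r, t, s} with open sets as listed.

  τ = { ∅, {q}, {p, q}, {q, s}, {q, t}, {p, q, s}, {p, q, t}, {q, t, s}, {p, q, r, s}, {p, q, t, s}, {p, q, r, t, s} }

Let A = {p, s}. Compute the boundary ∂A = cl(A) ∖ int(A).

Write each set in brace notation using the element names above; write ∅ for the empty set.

interior: largest open inside A is ∅ (from ∅)
cl via duality: int({q, r, t}) = {q, t}, so X∖{q, t} = {p, r, s}
cl∖int = {p, r, s}

{p, r, s}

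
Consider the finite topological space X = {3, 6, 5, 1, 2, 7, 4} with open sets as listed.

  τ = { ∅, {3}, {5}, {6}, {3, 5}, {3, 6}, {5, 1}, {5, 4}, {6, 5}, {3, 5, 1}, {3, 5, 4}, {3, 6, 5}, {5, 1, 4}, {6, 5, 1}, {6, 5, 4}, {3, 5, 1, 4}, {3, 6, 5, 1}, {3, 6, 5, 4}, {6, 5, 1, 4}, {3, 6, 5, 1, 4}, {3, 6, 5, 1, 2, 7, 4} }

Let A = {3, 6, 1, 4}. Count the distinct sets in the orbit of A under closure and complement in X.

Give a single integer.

8

closure: X∖int(X∖A) = X∖{5} = {3, 6, 1, 2, 7, 4}
Let k=closure and c=complement:
  1. A     = {3, 6, 1, 4}
  2. kA    = {3, 6, 1, 2, 7, 4}
  3. cA    = {5, 2, 7}
  4. ckA   = {5}
  5. kcA   = {5, 1, 2, 7, 4}
  6. ckcA  = {3, 6}
  7. kckcA = {3, 6, 2, 7}
  8. ckckcA = {5, 1, 4}
— saturated at 8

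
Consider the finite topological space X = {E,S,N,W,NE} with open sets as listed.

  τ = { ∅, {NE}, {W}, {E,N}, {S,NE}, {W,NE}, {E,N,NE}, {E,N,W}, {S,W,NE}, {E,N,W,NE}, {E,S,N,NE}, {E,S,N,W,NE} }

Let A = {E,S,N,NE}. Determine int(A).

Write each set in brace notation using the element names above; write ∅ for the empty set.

{E,S,N,NE}

U open, U⊆A: ∅, {NE}, {S,NE}, {E,N}, {E,N,NE}, {E,S,N,NE}. int(A) = ⋃ = {E,S,N,NE}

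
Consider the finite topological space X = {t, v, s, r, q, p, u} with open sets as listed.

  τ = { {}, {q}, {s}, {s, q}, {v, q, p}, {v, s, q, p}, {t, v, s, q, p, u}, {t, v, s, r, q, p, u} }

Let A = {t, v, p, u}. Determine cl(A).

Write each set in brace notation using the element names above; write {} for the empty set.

{t, v, r, p, u}

X∖A={s, r, q}, int(X∖A)={s, q}, hence cl(A)={t, v, r, p, u}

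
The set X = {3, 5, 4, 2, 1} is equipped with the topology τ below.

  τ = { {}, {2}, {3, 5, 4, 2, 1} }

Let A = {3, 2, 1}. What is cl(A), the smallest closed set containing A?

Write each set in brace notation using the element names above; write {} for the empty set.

complement {5, 4}; its interior {}; cl(A) = X∖{} = {3, 5, 4, 2, 1}

{3, 5, 4, 2, 1}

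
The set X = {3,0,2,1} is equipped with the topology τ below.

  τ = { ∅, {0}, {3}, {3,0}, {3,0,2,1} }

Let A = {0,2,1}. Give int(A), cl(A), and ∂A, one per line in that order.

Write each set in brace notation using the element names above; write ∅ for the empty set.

interior: largest open inside A is {0} (from ∅, {0})
cl via duality: int({3}) = {3}, so X∖{3} = {0,2,1}
cl∖int = {2,1}

int(A) = {0}
cl(A)  = {0,2,1}
∂A     = {2,1}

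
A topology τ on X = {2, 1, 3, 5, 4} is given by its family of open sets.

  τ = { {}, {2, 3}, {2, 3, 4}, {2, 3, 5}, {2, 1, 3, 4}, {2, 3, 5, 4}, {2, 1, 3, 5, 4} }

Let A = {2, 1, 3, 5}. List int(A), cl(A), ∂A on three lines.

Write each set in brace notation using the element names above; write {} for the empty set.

int(A) = {2, 3, 5}
cl(A)  = {2, 1, 3, 5, 4}
∂A     = {1, 4}

U open, U⊆A: {}, {2, 3}, {2, 3, 5}. int(A) = ⋃ = {2, 3, 5}
X∖A={4}, int(X∖A)={}, hence cl(A)={2, 1, 3, 5, 4}
∂A: remove int from cl → {1, 4}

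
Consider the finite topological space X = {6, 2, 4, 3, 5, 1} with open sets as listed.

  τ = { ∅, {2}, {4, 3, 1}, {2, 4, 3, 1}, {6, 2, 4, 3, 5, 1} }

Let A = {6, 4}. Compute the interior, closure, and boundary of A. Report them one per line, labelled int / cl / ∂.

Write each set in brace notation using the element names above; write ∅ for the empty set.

interior: largest open inside A is ∅ (from ∅)
cl via duality: int({2, 3, 5, 1}) = {2}, so X∖{2} = {6, 4, 3, 5, 1}
cl∖int = {6, 4, 3, 5, 1}

int(A) = ∅
cl(A)  = {6, 4, 3, 5, 1}
∂A     = {6, 4, 3, 5, 1}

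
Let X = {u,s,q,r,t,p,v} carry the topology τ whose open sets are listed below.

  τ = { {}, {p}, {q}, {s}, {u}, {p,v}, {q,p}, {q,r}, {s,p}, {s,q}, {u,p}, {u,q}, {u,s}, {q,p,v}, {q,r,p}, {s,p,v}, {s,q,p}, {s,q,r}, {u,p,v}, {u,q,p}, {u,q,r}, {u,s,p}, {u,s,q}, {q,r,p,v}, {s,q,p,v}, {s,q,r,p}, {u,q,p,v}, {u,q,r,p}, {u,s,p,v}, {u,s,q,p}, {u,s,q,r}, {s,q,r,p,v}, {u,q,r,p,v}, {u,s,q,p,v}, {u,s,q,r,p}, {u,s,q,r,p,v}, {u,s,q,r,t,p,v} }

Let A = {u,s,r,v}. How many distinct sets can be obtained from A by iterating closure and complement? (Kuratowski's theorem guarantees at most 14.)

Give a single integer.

8

X∖A={q,t,p}, int(X∖A)={q,p}, hence cl(A)={u,s,r,t,v}
Orbit (k=closure, c=complement):
  1. A     = {u,s,r,v}
  2. kA    = {u,s,r,t,v}
  3. cA    = {q,t,p}
  4. ckA   = {q,p}
  5. kcA   = {q,r,t,p,v}
  6. ckcA  = {u,s}
  7. kckcA = {u,s,t}
  8. ckckcA = {q,r,p,v}
(closed under both — stop)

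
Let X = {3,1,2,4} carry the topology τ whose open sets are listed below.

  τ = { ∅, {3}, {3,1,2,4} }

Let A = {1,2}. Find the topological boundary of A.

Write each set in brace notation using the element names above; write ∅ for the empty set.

open subsets of A: ∅; so int(A) = ∅
closure: X∖int(X∖A) = X∖{3} = {1,2,4}
∂A = {1,2,4} minus ∅ = {1,2,4}

{1,2,4}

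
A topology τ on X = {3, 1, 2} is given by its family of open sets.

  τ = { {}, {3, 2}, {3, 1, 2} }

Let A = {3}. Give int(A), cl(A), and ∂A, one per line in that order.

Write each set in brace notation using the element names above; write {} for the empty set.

int(A) = {}
cl(A)  = {3, 1, 2}
∂A     = {3, 1, 2}

interior: largest open inside A is {} (from {})
cl via duality: int({1, 2}) = {}, so X∖{} = {3, 1, 2}
cl∖int = {3, 1, 2}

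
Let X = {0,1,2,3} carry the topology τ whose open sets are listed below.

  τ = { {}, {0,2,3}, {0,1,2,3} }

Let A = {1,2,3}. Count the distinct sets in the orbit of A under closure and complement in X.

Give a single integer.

4

complement {0}; its interior {}; cl(A) = X∖{} = {0,1,2,3}
With k = closure, c = complement:
  1. A     = {1,2,3}
  2. kA    = {0,1,2,3}
  3. cA    = {0}
  4. ckA   = {}
k, c of each give nothing new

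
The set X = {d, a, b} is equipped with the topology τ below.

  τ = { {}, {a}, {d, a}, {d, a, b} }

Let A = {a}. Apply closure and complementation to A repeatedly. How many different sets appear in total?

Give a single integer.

4

X∖A={d, b}, int(X∖A)={}, hence cl(A)={d, a, b}
Orbit (k=closure, c=complement):
  1. A     = {a}
  2. kA    = {d, a, b}
  3. cA    = {d, b}
  4. ckA   = {}
(closed under both — stop)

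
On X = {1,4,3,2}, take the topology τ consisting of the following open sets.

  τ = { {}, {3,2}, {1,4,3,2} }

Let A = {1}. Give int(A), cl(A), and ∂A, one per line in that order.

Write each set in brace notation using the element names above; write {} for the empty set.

int(A) = {}
cl(A)  = {1,4}
∂A     = {1,4}

interior: largest open inside A is {} (from {})
cl via duality: int({4,3,2}) = {3,2}, so X∖{3,2} = {1,4}
cl∖int = {1,4}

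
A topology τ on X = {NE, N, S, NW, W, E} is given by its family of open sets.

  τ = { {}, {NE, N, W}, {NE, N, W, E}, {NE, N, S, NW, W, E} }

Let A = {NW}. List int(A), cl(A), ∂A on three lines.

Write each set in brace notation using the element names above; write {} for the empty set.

int(A) = {}
cl(A)  = {S, NW}
∂A     = {S, NW}

U open, U⊆A: {}. int(A) = ⋃ = {}
X∖A={NE, N, S, W, E}, int(X∖A)={NE, N, W, E}, hence cl(A)={S, NW}
∂A: remove int from cl → {S, NW}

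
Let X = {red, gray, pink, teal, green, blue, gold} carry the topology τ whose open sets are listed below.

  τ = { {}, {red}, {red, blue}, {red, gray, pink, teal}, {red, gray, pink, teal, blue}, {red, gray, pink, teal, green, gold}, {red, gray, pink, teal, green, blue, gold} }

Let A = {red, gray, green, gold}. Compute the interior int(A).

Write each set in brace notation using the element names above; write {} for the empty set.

open subsets of A: {}, {red}; so int(A) = {red}

{red}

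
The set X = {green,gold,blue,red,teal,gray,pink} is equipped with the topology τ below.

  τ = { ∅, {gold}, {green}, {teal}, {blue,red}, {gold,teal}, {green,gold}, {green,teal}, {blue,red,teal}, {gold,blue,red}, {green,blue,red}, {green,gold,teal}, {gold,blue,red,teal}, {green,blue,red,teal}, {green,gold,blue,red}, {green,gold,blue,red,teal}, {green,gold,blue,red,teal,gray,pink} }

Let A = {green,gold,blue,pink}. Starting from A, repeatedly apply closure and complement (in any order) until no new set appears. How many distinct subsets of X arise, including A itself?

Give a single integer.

cl via duality: int({red,teal,gray}) = {teal}, so X∖{teal} = {green,gold,blue,red,gray,pink}
Write k for closure, c for complement:
  1. A     = {green,gold,blue,pink}
  2. kA    = {green,gold,blue,red,gray,pink}
  3. cA    = {red,teal,gray}
  4. ckA   = {teal}
  5. kcA   = {blue,red,teal,gray,pink}
  6. kckA  = {teal,gray,pink}
  7. ckcA  = {green,gold}
  8. ckckA = {green,gold,blue,red}
  9. kckcA = {green,gold,gray,pink}
  10. ckckcA = {blue,red,teal}
applying k or c yields no new set

10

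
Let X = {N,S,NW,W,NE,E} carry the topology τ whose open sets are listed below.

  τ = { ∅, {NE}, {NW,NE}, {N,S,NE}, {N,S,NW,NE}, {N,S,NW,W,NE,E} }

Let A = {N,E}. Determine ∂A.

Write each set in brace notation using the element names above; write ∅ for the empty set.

{N,S,W,E}

opens ⊆ A: ∅; union → int = ∅
complement {S,NW,W,NE}; its interior {NW,NE}; cl(A) = X∖{NW,NE} = {N,S,W,E}
boundary = {N,S,W,E} ∖ ∅ = {N,S,W,E}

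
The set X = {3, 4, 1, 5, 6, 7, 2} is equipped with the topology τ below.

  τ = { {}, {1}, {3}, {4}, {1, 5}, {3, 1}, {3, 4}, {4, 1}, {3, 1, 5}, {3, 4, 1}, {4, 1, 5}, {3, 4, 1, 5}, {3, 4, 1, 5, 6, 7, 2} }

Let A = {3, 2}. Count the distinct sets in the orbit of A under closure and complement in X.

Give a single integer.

6

complement {4, 1, 5, 6, 7}; its interior {4, 1, 5}; cl(A) = X∖{4, 1, 5} = {3, 6, 7, 2}
With k = closure, c = complement:
  1. A     = {3, 2}
  2. kA    = {3, 6, 7, 2}
  3. cA    = {4, 1, 5, 6, 7}
  4. ckA   = {4, 1, 5}
  5. kcA   = {4, 1, 5, 6, 7, 2}
  6. ckcA  = {3}
k, c of each give nothing new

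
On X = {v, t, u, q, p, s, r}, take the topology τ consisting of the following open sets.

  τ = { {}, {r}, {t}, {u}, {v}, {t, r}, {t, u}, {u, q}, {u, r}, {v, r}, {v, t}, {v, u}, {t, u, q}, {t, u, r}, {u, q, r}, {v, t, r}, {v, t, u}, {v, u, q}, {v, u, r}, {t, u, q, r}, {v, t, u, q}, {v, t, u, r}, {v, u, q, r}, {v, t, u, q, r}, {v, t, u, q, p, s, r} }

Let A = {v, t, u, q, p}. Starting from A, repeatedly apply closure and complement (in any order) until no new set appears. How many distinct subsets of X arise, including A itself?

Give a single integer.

cl via duality: int({s, r}) = {r}, so X∖{r} = {v, t, u, q, p, s}
Write k for closure, c for complement:
  1. A     = {v, t, u, q, p}
  2. kA    = {v, t, u, q, p, s}
  3. cA    = {s, r}
  4. ckA   = {r}
  5. kcA   = {p, s, r}
  6. ckcA  = {v, t, u, q}
applying k or c yields no new set

6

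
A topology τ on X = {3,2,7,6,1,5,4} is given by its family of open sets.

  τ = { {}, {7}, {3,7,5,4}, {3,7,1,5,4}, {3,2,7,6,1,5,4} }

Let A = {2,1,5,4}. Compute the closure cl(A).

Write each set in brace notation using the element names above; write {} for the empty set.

{3,2,6,1,5,4}

X∖A={3,7,6}, int(X∖A)={7}, hence cl(A)={3,2,6,1,5,4}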